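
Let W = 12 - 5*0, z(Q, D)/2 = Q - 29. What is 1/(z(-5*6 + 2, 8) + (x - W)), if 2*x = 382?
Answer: 1/65 ≈ 0.015385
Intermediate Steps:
z(Q, D) = -58 + 2*Q (z(Q, D) = 2*(Q - 29) = 2*(-29 + Q) = -58 + 2*Q)
x = 191 (x = (½)*382 = 191)
W = 12 (W = 12 + 0 = 12)
1/(z(-5*6 + 2, 8) + (x - W)) = 1/((-58 + 2*(-5*6 + 2)) + (191 - 1*12)) = 1/((-58 + 2*(-30 + 2)) + (191 - 12)) = 1/((-58 + 2*(-28)) + 179) = 1/((-58 - 56) + 179) = 1/(-114 + 179) = 1/65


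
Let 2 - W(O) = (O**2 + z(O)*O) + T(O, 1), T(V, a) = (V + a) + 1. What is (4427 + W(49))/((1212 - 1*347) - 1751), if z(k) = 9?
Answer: -768/443 ≈ -1.7336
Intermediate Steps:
T(V, a) = 1 + V + a
W(O) = -O**2 - 10*O (W(O) = 2 - ((O**2 + 9*O) + (1 + O + 1)) = 2 - ((O**2 + 9*O) + (2 + O)) = 2 - (2 + O**2 + 10*O) = 2 + (-2 - O**2 - 10*O) = -O**2 - 10*O)
(4427 + W(49))/((1212 - 1*347) - 1751) = (4427 + 49*(-10 - 1*49))/((1212 - 1*347) - 1751) = (4427 + 49*(-10 - 49))/((1212 - 347) - 1751) = (4427 + 49*(-59))/(865 - 1751) = (4427 - 2891)/(-886) = 1536*(-1/886) = -768/443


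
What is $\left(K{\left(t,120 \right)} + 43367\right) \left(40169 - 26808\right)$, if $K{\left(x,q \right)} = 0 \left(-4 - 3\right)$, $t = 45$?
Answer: $579426487$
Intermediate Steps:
$K{\left(x,q \right)} = 0$ ($K{\left(x,q \right)} = 0 \left(-7\right) = 0$)
$\left(K{\left(t,120 \right)} + 43367\right) \left(40169 - 26808\right) = \left(0 + 43367\right) \left(40169 - 26808\right) = 43367 \cdot 13361 = 579426487$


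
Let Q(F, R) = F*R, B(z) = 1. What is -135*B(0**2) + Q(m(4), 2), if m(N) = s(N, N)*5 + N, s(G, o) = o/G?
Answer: -117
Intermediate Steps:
m(N) = 5 + N (m(N) = (N/N)*5 + N = 1*5 + N = 5 + N)
-135*B(0**2) + Q(m(4), 2) = -135*1 + (5 + 4)*2 = -135 + 9*2 = -135 + 18 = -117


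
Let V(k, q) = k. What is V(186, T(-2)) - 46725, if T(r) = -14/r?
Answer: -46539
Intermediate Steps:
V(186, T(-2)) - 46725 = 186 - 46725 = -46539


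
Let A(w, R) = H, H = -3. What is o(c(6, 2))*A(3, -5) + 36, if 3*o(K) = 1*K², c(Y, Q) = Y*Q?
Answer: -108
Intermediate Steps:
A(w, R) = -3
c(Y, Q) = Q*Y
o(K) = K²/3 (o(K) = (1*K²)/3 = K²/3)
o(c(6, 2))*A(3, -5) + 36 = ((2*6)²/3)*(-3) + 36 = ((⅓)*12²)*(-3) + 36 = ((⅓)*144)*(-3) + 36 = 48*(-3) + 36 = -144 + 36 = -108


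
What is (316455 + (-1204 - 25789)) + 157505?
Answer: 446967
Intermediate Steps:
(316455 + (-1204 - 25789)) + 157505 = (316455 - 26993) + 157505 = 289462 + 157505 = 446967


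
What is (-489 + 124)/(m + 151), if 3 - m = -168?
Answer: -365/322 ≈ -1.1335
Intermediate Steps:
m = 171 (m = 3 - 1*(-168) = 3 + 168 = 171)
(-489 + 124)/(m + 151) = (-489 + 124)/(171 + 151) = -365/322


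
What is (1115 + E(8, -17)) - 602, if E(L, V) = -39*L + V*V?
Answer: 490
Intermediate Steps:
E(L, V) = V² - 39*L (E(L, V) = -39*L + V² = V² - 39*L)
(1115 + E(8, -17)) - 602 = (1115 + ((-17)² - 39*8)) - 602 = (1115 + (289 - 312)) - 602 = (1115 - 23) - 602 = 1092 - 602 = 490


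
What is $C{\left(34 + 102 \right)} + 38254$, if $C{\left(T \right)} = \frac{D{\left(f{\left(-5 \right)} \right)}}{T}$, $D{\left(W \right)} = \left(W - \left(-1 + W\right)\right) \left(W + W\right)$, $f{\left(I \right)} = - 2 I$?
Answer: $\frac{1300641}{34} \approx 38254.0$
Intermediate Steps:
$D{\left(W \right)} = 2 W$ ($D{\left(W \right)} = 1 \cdot 2 W = 2 W$)
$C{\left(T \right)} = \frac{20}{T}$ ($C{\left(T \right)} = \frac{2 \left(\left(-2\right) \left(-5\right)\right)}{T} = \frac{2 \cdot 10}{T} = \frac{20}{T}$)
$C{\left(34 + 102 \right)} + 38254 = \frac{20}{34 + 102} + 38254 = \frac{20}{136} + 38254 = 20 \cdot \frac{1}{136} + 38254 = \frac{5}{34} + 38254 = \frac{1300641}{34}$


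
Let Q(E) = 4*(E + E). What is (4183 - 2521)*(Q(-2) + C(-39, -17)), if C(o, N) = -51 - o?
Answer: -46536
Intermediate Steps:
Q(E) = 8*E (Q(E) = 4*(2*E) = 8*E)
(4183 - 2521)*(Q(-2) + C(-39, -17)) = (4183 - 2521)*(8*(-2) + (-51 - 1*(-39))) = 1662*(-16 + (-51 + 39)) = 1662*(-16 - 12) = 1662*(-28) = -46536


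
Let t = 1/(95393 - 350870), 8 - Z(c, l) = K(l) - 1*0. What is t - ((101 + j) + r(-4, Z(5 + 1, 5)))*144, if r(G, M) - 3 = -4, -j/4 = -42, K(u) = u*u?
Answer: -9859368385/255477 ≈ -38592.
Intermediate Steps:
K(u) = u**2
j = 168 (j = -4*(-42) = 168)
Z(c, l) = 8 - l**2 (Z(c, l) = 8 - (l**2 - 1*0) = 8 - (l**2 + 0) = 8 - l**2)
r(G, M) = -1 (r(G, M) = 3 - 4 = -1)
t = -1/255477 (t = 1/(-255477) = -1/255477 ≈ -3.9142e-6)
t - ((101 + j) + r(-4, Z(5 + 1, 5)))*144 = -1/255477 - ((101 + 168) - 1)*144 = -1/255477 - (269 - 1)*144 = -1/255477 - 268*144 = -1/255477 - 1*38592 = -1/255477 - 38592 = -9859368385/255477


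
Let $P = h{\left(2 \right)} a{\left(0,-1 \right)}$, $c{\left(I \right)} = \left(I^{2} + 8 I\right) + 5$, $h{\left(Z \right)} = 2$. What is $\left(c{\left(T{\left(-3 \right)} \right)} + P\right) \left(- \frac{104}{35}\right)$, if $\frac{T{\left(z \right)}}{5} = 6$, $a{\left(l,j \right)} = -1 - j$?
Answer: $- \frac{23816}{7} \approx -3402.3$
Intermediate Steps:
$T{\left(z \right)} = 30$ ($T{\left(z \right)} = 5 \cdot 6 = 30$)
$c{\left(I \right)} = 5 + I^{2} + 8 I$
$P = 0$ ($P = 2 \left(-1 - -1\right) = 2 \left(-1 + 1\right) = 2 \cdot 0 = 0$)
$\left(c{\left(T{\left(-3 \right)} \right)} + P\right) \left(- \frac{104}{35}\right) = \left(\left(5 + 30^{2} + 8 \cdot 30\right) + 0\right) \left(- \frac{104}{35}\right) = \left(\left(5 + 900 + 240\right) + 0\right) \left(\left(-104\right) \frac{1}{35}\right) = \left(1145 + 0\right) \left(- \frac{104}{35}\right) = 1145 \left(- \frac{104}{35}\right) = - \frac{23816}{7}$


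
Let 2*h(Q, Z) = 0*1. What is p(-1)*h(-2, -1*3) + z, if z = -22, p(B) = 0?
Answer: -22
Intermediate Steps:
h(Q, Z) = 0 (h(Q, Z) = (0*1)/2 = (½)*0 = 0)
p(-1)*h(-2, -1*3) + z = 0*0 - 22 = 0 - 22 = -22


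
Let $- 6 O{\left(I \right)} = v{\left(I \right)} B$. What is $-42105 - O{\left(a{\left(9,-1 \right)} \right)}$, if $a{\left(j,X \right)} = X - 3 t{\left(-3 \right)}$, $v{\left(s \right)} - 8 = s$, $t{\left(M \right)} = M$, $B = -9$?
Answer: $-42129$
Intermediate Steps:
$v{\left(s \right)} = 8 + s$
$a{\left(j,X \right)} = 9 + X$ ($a{\left(j,X \right)} = X - -9 = X + 9 = 9 + X$)
$O{\left(I \right)} = 12 + \frac{3 I}{2}$ ($O{\left(I \right)} = - \frac{\left(8 + I\right) \left(-9\right)}{6} = - \frac{-72 - 9 I}{6} = 12 + \frac{3 I}{2}$)
$-42105 - O{\left(a{\left(9,-1 \right)} \right)} = -42105 - \left(12 + \frac{3 \left(9 - 1\right)}{2}\right) = -42105 - \left(12 + \frac{3}{2} \cdot 8\right) = -42105 - \left(12 + 12\right) = -42105 - 24 = -42129$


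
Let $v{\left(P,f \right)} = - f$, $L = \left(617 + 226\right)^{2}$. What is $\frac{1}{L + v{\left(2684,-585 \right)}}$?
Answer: $\frac{1}{711234} \approx 1.406 \cdot 10^{-6}$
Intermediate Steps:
$L = 710649$ ($L = 843^{2} = 710649$)
$\frac{1}{L + v{\left(2684,-585 \right)}} = \frac{1}{710649 - -585} = \frac{1}{710649 + 585} = \frac{1}{711234}$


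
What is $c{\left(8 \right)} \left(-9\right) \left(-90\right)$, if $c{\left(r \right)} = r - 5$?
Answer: $2430$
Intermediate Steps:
$c{\left(r \right)} = -5 + r$ ($c{\left(r \right)} = r - 5 = -5 + r$)
$c{\left(8 \right)} \left(-9\right) \left(-90\right) = \left(-5 + 8\right) \left(-9\right) \left(-90\right) = 3 \left(-9\right) \left(-90\right) = \left(-27\right) \left(-90\right) = 2430$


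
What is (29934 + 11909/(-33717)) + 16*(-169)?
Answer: 918102001/33717 ≈ 27230.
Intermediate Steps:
(29934 + 11909/(-33717)) + 16*(-169) = (29934 + 11909*(-1/33717)) - 2704 = (29934 - 11909/33717) - 2704 = 1009272769/33717 - 2704 = 918102001/33717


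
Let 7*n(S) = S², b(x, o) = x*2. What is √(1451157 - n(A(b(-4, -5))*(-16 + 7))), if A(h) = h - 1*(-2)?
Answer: √71086281/7 ≈ 1204.5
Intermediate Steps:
b(x, o) = 2*x
A(h) = 2 + h (A(h) = h + 2 = 2 + h)
n(S) = S²/7
√(1451157 - n(A(b(-4, -5))*(-16 + 7))) = √(1451157 - ((2 + 2*(-4))*(-16 + 7))²/7) = √(1451157 - ((2 - 8)*(-9))²/7) = √(1451157 - (-6*(-9))²/7) = √(1451157 - 54²/7) = √(1451157 - 2916/7) = √(10155183/7) = √71086281/7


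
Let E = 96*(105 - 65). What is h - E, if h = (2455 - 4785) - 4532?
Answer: -10702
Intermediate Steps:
E = 3840 (E = 96*40 = 3840)
h = -6862 (h = -2330 - 4532 = -6862)
h - E = -6862 - 1*3840 = -6862 - 3840 = -10702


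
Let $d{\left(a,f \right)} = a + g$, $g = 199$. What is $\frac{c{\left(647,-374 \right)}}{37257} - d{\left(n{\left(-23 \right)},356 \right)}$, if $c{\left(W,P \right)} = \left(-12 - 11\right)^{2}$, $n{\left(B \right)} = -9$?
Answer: $- \frac{7078301}{37257} \approx -189.99$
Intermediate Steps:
$c{\left(W,P \right)} = 529$ ($c{\left(W,P \right)} = \left(-23\right)^{2} = 529$)
$d{\left(a,f \right)} = 199 + a$ ($d{\left(a,f \right)} = a + 199 = 199 + a$)
$\frac{c{\left(647,-374 \right)}}{37257} - d{\left(n{\left(-23 \right)},356 \right)} = \frac{529}{37257} - \left(199 - 9\right) = 529 \cdot \frac{1}{37257} - 190 = \frac{529}{37257} - 190 = - \frac{7078301}{37257}$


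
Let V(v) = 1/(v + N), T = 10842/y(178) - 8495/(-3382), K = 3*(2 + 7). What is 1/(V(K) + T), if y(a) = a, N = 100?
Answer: 429514/27243993 ≈ 0.015765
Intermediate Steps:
K = 27 (K = 3*9 = 27)
T = 214493/3382 (T = 10842/178 - 8495/(-3382) = 10842*(1/178) - 8495*(-1/3382) = 5421/89 + 8495/3382 = 214493/3382 ≈ 63.422)
V(v) = 1/(100 + v) (V(v) = 1/(v + 100) = 1/(100 + v))
1/(V(K) + T) = 1/(1/(100 + 27) + 214493/3382) = 1/(1/127 + 214493/3382) = 1/(27243993/429514) = 429514/27243993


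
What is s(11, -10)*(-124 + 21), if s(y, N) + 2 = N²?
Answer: -10094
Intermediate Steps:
s(y, N) = -2 + N²
s(11, -10)*(-124 + 21) = (-2 + (-10)²)*(-124 + 21) = (-2 + 100)*(-103) = 98*(-103) = -10094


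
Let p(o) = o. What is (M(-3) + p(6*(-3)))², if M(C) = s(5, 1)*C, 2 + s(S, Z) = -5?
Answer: 9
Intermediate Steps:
s(S, Z) = -7 (s(S, Z) = -2 - 5 = -7)
M(C) = -7*C
(M(-3) + p(6*(-3)))² = (-7*(-3) + 6*(-3))² = (21 - 18)² = 3² = 9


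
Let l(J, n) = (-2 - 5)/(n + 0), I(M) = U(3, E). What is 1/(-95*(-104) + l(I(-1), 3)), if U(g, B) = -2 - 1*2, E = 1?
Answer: 3/29633 ≈ 0.00010124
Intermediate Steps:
U(g, B) = -4 (U(g, B) = -2 - 2 = -4)
I(M) = -4
l(J, n) = -7/n
1/(-95*(-104) + l(I(-1), 3)) = 1/(-95*(-104) - 7/3) = 1/(9880 - 7*⅓) = 1/(9880 - 7/3) = 1/(29633/3) = 3/29633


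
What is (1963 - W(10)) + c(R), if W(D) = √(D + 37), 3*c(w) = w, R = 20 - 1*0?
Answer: 5909/3 - √47 ≈ 1962.8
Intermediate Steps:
R = 20 (R = 20 + 0 = 20)
c(w) = w/3
W(D) = √(37 + D)
(1963 - W(10)) + c(R) = (1963 - √(37 + 10)) + (⅓)*20 = (1963 - √47) + 20/3 = 5909/3 - √47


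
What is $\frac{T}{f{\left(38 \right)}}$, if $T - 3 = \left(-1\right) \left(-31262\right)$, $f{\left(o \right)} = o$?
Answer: $\frac{31265}{38} \approx 822.76$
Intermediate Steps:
$T = 31265$ ($T = 3 - -31262 = 3 + 31262 = 31265$)
$\frac{T}{f{\left(38 \right)}} = \frac{31265}{38}$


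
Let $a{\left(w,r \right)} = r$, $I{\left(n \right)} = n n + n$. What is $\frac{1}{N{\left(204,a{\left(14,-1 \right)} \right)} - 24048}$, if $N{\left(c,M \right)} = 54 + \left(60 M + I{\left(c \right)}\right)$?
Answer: $\frac{1}{17766} \approx 5.6287 \cdot 10^{-5}$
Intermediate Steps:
$I{\left(n \right)} = n + n^{2}$ ($I{\left(n \right)} = n^{2} + n = n + n^{2}$)
$N{\left(c,M \right)} = 54 + 60 M + c \left(1 + c\right)$ ($N{\left(c,M \right)} = 54 + \left(60 M + c \left(1 + c\right)\right) = 54 + 60 M + c \left(1 + c\right)$)
$\frac{1}{N{\left(204,a{\left(14,-1 \right)} \right)} - 24048} = \frac{1}{\left(54 + 60 \left(-1\right) + 204 \left(1 + 204\right)\right) - 24048} = \frac{1}{\left(54 - 60 + 204 \cdot 205\right) - 24048} = \frac{1}{\left(54 - 60 + 41820\right) - 24048} = \frac{1}{41814 - 24048} = \frac{1}{17766}$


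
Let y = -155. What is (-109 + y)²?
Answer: 69696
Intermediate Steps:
(-109 + y)² = (-109 - 155)² = (-264)² = 69696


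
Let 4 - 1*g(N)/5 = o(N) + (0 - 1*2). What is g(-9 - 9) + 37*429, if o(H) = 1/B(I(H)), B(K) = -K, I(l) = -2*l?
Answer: 572513/36 ≈ 15903.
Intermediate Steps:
o(H) = 1/(2*H) (o(H) = 1/(-(-2)*H) = 1/(2*H))
g(N) = 30 - 5/(2*N) (g(N) = 20 - 5*(1/(2*N) + (0 - 1*2)) = 20 - 5*(1/(2*N) + (0 - 2)) = 20 - 5*(1/(2*N) - 2) = 20 - 5*(-2 + 1/(2*N)) = 20 + (10 - 5/(2*N)) = 30 - 5/(2*N))
g(-9 - 9) + 37*429 = (30 - 5/(2*(-9 - 9))) + 37*429 = (30 - 5/2/(-18)) + 15873 = (30 - 5/2*(-1/18)) + 15873 = (30 + 5/36) + 15873 = 1085/36 + 15873 = 572513/36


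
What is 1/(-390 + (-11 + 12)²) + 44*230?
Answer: 3936679/389 ≈ 10120.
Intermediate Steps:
1/(-390 + (-11 + 12)²) + 44*230 = 1/(-390 + 1²) + 10120 = 1/(-390 + 1) + 10120 = 1/(-389) + 10120 = -1/389 + 10120 = 3936679/389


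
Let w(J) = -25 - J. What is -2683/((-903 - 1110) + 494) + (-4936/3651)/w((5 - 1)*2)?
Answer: 330753673/183013677 ≈ 1.8073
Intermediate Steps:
-2683/((-903 - 1110) + 494) + (-4936/3651)/w((5 - 1)*2) = -2683/((-903 - 1110) + 494) + (-4936/3651)/(-25 - (5 - 1)*2) = -2683/(-2013 + 494) + (-4936*1/3651)/(-25 - 4*2) = -2683/(-1519) - 4936/(3651*(-25 - 1*8)) = -2683*(-1/1519) - 4936/(3651*(-25 - 8)) = 2683/1519 - 4936/3651/(-33) = 2683/1519 - 4936/3651*(-1/33) = 2683/1519 + 4936/120483 = 330753673/183013677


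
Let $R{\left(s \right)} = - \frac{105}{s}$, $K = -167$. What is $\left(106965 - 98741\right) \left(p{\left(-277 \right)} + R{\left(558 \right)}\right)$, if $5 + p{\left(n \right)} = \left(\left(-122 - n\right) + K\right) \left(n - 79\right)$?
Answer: $\frac{3263394224}{93} \approx 3.509 \cdot 10^{7}$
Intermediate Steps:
$p{\left(n \right)} = -5 + \left(-289 - n\right) \left(-79 + n\right)$ ($p{\left(n \right)} = -5 + \left(\left(-122 - n\right) - 167\right) \left(n - 79\right) = -5 + \left(-289 - n\right) \left(-79 + n\right)$)
$\left(106965 - 98741\right) \left(p{\left(-277 \right)} + R{\left(558 \right)}\right) = \left(106965 - 98741\right) \left(\left(22826 - \left(-277\right)^{2} - -58170\right) - \frac{105}{558}\right) = 8224 \left(\left(22826 - 76729 + 58170\right) - \frac{35}{186}\right) = 8224 \left(4267 - \frac{35}{186}\right) = 8224 \cdot \frac{793627}{186} = \frac{3263394224}{93}$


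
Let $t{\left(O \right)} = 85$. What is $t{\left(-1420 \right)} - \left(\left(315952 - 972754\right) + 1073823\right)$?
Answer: $-416936$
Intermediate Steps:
$t{\left(-1420 \right)} - \left(\left(315952 - 972754\right) + 1073823\right) = 85 - \left(\left(315952 - 972754\right) + 1073823\right) = 85 - \left(-656802 + 1073823\right) = 85 - 417021 = -416936$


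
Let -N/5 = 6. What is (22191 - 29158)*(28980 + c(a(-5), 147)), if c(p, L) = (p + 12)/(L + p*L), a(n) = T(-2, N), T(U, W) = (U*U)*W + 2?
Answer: -3472541786842/17199 ≈ -2.0190e+8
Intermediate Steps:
N = -30 (N = -5*6 = -30)
T(U, W) = 2 + W*U**2 (T(U, W) = U**2*W + 2 = W*U**2 + 2 = 2 + W*U**2)
a(n) = -118 (a(n) = 2 - 30*(-2)**2 = 2 - 30*4 = 2 - 120 = -118)
c(p, L) = (12 + p)/(L + L*p)
(22191 - 29158)*(28980 + c(a(-5), 147)) = (22191 - 29158)*(28980 + (12 - 118)/(147*(1 - 118))) = -6967*(28980 + (1/147)*(-106)/(-117)) = -6967*(28980 + (1/147)*(-1/117)*(-106)) = -6967*(28980 + 106/17199) = -6967*498427126/17199 = -3472541786842/17199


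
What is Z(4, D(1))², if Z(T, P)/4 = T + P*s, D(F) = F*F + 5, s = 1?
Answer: 1600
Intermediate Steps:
D(F) = 5 + F² (D(F) = F² + 5 = 5 + F²)
Z(T, P) = 4*P + 4*T (Z(T, P) = 4*(T + P*1) = 4*(T + P) = 4*(P + T) = 4*P + 4*T)
Z(4, D(1))² = (4*(5 + 1²) + 4*4)² = (4*(5 + 1) + 16)² = (4*6 + 16)² = (24 + 16)² = 40² = 1600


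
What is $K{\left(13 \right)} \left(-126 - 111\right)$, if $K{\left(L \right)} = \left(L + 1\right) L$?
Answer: $-43134$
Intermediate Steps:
$K{\left(L \right)} = L \left(1 + L\right)$ ($K{\left(L \right)} = \left(1 + L\right) L = L \left(1 + L\right)$)
$K{\left(13 \right)} \left(-126 - 111\right) = 13 \left(1 + 13\right) \left(-126 - 111\right) = 13 \cdot 14 \left(-237\right) = 182 \left(-237\right) = -43134$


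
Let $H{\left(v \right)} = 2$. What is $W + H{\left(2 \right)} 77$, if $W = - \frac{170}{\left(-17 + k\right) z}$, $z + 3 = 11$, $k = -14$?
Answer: $\frac{19181}{124} \approx 154.69$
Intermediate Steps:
$z = 8$ ($z = -3 + 11 = 8$)
$W = \frac{85}{124}$ ($W = - \frac{170}{\left(-17 - 14\right) 8} = - \frac{170}{\left(-31\right) 8} = - \frac{170}{-248} = \left(-170\right) \left(- \frac{1}{248}\right) = \frac{85}{124} \approx 0.68548$)
$W + H{\left(2 \right)} 77 = \frac{85}{124} + 2 \cdot 77 = \frac{85}{124} + 154 = \frac{19181}{124}$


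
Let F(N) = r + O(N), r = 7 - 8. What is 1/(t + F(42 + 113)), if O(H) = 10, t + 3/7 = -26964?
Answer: -7/188688 ≈ -3.7098e-5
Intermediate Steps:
t = -188751/7 (t = -3/7 - 26964 = -188751/7 ≈ -26964.)
r = -1
F(N) = 9 (F(N) = -1 + 10 = 9)
1/(t + F(42 + 113)) = 1/(-188751/7 + 9) = 1/(-188688/7) = -7/188688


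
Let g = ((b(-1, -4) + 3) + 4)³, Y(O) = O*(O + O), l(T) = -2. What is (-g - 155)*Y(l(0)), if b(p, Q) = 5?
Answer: -15064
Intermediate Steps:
Y(O) = 2*O² (Y(O) = O*(2*O) = 2*O²)
g = 1728 (g = ((5 + 3) + 4)³ = (8 + 4)³ = 12³ = 1728)
(-g - 155)*Y(l(0)) = (-1*1728 - 155)*(2*(-2)²) = (-1728 - 155)*(2*4) = -1883*8 = -15064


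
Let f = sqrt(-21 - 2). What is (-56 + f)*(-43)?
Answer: 2408 - 43*I*sqrt(23) ≈ 2408.0 - 206.22*I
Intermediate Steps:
f = I*sqrt(23) (f = sqrt(-23) = I*sqrt(23) ≈ 4.7958*I)
(-56 + f)*(-43) = (-56 + I*sqrt(23))*(-43) = 2408 - 43*I*sqrt(23)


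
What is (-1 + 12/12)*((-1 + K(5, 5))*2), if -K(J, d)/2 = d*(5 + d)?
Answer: 0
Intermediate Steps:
K(J, d) = -2*d*(5 + d)
(-1 + 12/12)*((-1 + K(5, 5))*2) = (-1 + 12/12)*((-1 - 2*5*(5 + 5))*2) = (-1 + 12*(1/12))*((-1 - 2*5*10)*2) = (-1 + 1)*((-1 - 100)*2) = 0*(-101*2) = 0*(-202) = 0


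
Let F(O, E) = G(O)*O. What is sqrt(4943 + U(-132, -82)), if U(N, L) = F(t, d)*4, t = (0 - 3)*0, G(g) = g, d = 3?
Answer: sqrt(4943) ≈ 70.307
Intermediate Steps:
t = 0 (t = -3*0 = 0)
F(O, E) = O**2 (F(O, E) = O*O = O**2)
U(N, L) = 0 (U(N, L) = 0**2*4 = 0*4 = 0)
sqrt(4943 + U(-132, -82)) = sqrt(4943 + 0) = sqrt(4943)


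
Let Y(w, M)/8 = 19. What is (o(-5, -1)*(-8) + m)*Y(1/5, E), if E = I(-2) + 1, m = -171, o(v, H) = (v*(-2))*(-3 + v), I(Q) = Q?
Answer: 71288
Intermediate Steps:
o(v, H) = -2*v*(-3 + v) (o(v, H) = (-2*v)*(-3 + v) = -2*v*(-3 + v))
E = -1 (E = -2 + 1 = -1)
Y(w, M) = 152 (Y(w, M) = 8*19 = 152)
(o(-5, -1)*(-8) + m)*Y(1/5, E) = ((2*(-5)*(3 - 1*(-5)))*(-8) - 171)*152 = ((2*(-5)*(3 + 5))*(-8) - 171)*152 = ((2*(-5)*8)*(-8) - 171)*152 = (-80*(-8) - 171)*152 = (640 - 171)*152 = 469*152 = 71288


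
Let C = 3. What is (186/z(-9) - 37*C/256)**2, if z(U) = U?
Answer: 262602025/589824 ≈ 445.22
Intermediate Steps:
(186/z(-9) - 37*C/256)**2 = (186/(-9) - 37*3/256)**2 = (186*(-1/9) - 111*1/256)**2 = (-62/3 - 111/256)**2 = (-16205/768)**2 = 262602025/589824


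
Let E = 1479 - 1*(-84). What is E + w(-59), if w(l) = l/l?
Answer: 1564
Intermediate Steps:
w(l) = 1
E = 1563 (E = 1479 + 84 = 1563)
E + w(-59) = 1563 + 1 = 1564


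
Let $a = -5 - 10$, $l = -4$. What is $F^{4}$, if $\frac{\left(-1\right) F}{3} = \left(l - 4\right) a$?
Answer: $16796160000$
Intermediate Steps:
$a = -15$ ($a = -5 - 10 = -15$)
$F = -360$ ($F = - 3 \left(-4 - 4\right) \left(-15\right) = - 3 \left(\left(-8\right) \left(-15\right)\right) = \left(-3\right) 120 = -360$)
$F^{4} = \left(-360\right)^{4} = 16796160000$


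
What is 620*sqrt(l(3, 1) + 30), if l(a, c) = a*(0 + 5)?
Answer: 1860*sqrt(5) ≈ 4159.1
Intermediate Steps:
l(a, c) = 5*a (l(a, c) = a*5 = 5*a)
620*sqrt(l(3, 1) + 30) = 620*sqrt(5*3 + 30) = 620*sqrt(15 + 30) = 620*sqrt(45) = 620*(3*sqrt(5)) = 1860*sqrt(5)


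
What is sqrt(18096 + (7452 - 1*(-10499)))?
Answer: sqrt(36047) ≈ 189.86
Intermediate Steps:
sqrt(18096 + (7452 - 1*(-10499))) = sqrt(18096 + (7452 + 10499)) = sqrt(18096 + 17951) = sqrt(36047)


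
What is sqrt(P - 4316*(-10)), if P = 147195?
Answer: sqrt(190355) ≈ 436.30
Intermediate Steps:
sqrt(P - 4316*(-10)) = sqrt(147195 - 4316*(-10)) = sqrt(147195 + 43160) = sqrt(190355)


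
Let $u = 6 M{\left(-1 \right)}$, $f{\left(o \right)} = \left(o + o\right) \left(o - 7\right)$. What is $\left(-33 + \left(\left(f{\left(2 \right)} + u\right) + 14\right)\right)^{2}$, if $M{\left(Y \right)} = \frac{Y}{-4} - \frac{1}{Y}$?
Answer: $\frac{3969}{4} \approx 992.25$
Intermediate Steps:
$M{\left(Y \right)} = - \frac{1}{Y} - \frac{Y}{4}$ ($M{\left(Y \right)} = Y \left(- \frac{1}{4}\right) - \frac{1}{Y} = - \frac{Y}{4} - \frac{1}{Y} = - \frac{1}{Y} - \frac{Y}{4}$)
$f{\left(o \right)} = 2 o \left(-7 + o\right)$
$u = \frac{15}{2}$ ($u = 6 \left(- \frac{1}{-1} - - \frac{1}{4}\right) = 6 \left(\left(-1\right) \left(-1\right) + \frac{1}{4}\right) = 6 \left(1 + \frac{1}{4}\right) = 6 \cdot \frac{5}{4} = \frac{15}{2} \approx 7.5$)
$\left(-33 + \left(\left(f{\left(2 \right)} + u\right) + 14\right)\right)^{2} = \left(-33 + \left(\left(2 \cdot 2 \left(-7 + 2\right) + \frac{15}{2}\right) + 14\right)\right)^{2} = \left(-33 + \left(\left(2 \cdot 2 \left(-5\right) + \frac{15}{2}\right) + 14\right)\right)^{2} = \left(-33 + \left(\left(-20 + \frac{15}{2}\right) + 14\right)\right)^{2} = \left(-33 + \left(- \frac{25}{2} + 14\right)\right)^{2} = \left(-33 + \frac{3}{2}\right)^{2} = \left(- \frac{63}{2}\right)^{2} = \frac{3969}{4}$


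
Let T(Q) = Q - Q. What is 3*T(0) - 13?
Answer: -13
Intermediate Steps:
T(Q) = 0
3*T(0) - 13 = 3*0 - 13 = 0 - 13 = -13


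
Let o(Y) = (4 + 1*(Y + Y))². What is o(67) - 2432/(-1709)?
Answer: 32548628/1709 ≈ 19045.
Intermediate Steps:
o(Y) = (4 + 2*Y)² (o(Y) = (4 + 1*(2*Y))² = (4 + 2*Y)²)
o(67) - 2432/(-1709) = 4*(2 + 67)² - 2432/(-1709) = 4*69² - 2432*(-1)/1709 = 4*4761 - 1*(-2432/1709) = 19044 + 2432/1709 = 32548628/1709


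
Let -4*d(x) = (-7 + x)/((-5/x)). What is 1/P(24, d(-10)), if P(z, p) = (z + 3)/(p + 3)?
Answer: 23/54 ≈ 0.42593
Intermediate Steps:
d(x) = x*(-7 + x)/20 (d(x) = -(-7 + x)/(4*((-5/x))) = -(-7 + x)*(-x/5)/4 = -(-1)*x*(-7 + x)/20 = x*(-7 + x)/20)
P(z, p) = (3 + z)/(3 + p)
1/P(24, d(-10)) = 1/((3 + 24)/(3 + (1/20)*(-10)*(-7 - 10))) = 1/(27/(3 + (1/20)*(-10)*(-17))) = 1/(27/(3 + 17/2)) = 1/(27/(23/2)) = 1/((2/23)*27) = 1/(54/23) = 23/54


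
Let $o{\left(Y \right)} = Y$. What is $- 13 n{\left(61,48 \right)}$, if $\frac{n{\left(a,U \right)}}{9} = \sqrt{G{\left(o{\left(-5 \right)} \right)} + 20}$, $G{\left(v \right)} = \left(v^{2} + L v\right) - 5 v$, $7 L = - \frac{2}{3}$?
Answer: $- \frac{78 \sqrt{7770}}{7} \approx -982.22$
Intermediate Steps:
$L = - \frac{2}{21}$ ($L = \frac{\left(-2\right) \frac{1}{3}}{7} = \frac{1}{7} \left(- \frac{2}{3}\right) = - \frac{2}{21} \approx -0.095238$)
$G{\left(v \right)} = v^{2} - \frac{107 v}{21}$ ($G{\left(v \right)} = \left(v^{2} - \frac{2 v}{21}\right) - 5 v = v^{2} - \frac{107 v}{21}$)
$n{\left(a,U \right)} = \frac{6 \sqrt{7770}}{7}$ ($n{\left(a,U \right)} = 9 \sqrt{\frac{1}{21} \left(-5\right) \left(-107 + 21 \left(-5\right)\right) + 20} = 9 \sqrt{\frac{1}{21} \left(-5\right) \left(-107 - 105\right) + 20} = 9 \sqrt{\frac{1}{21} \left(-5\right) \left(-212\right) + 20} = 9 \sqrt{\frac{1060}{21} + 20} = 9 \sqrt{\frac{1480}{21}} = 9 \frac{2 \sqrt{7770}}{21} = \frac{6 \sqrt{7770}}{7}$)
$- 13 n{\left(61,48 \right)} = - 13 \frac{6 \sqrt{7770}}{7} = - \frac{78 \sqrt{7770}}{7}$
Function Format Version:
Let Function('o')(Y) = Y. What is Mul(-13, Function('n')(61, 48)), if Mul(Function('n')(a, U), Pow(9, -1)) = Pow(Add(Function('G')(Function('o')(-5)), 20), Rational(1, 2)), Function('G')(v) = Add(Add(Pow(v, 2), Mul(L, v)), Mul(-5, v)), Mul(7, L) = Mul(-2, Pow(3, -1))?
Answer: Mul(Rational(-78, 7), Pow(7770, Rational(1, 2))) ≈ -982.22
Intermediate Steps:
L = Rational(-2, 21) (L = Mul(Rational(1, 7), Mul(-2, Pow(3, -1))) = Mul(Rational(1, 7), Mul(-2, Rational(1, 3))) = Mul(Rational(1, 7), Rational(-2, 3)) = Rational(-2, 21) ≈ -0.095238)
Function('G')(v) = Add(Pow(v, 2), Mul(Rational(-107, 21), v)) (Function('G')(v) = Add(Add(Pow(v, 2), Mul(Rational(-2, 21), v)), Mul(-5, v)) = Add(Pow(v, 2), Mul(Rational(-107, 21), v)))
Function('n')(a, U) = Mul(Rational(6, 7), Pow(7770, Rational(1, 2))) (Function('n')(a, U) = Mul(9, Pow(Add(Mul(Rational(1, 21), -5, Add(-107, Mul(21, -5))), 20), Rational(1, 2))) = Mul(9, Pow(Add(Mul(Rational(1, 21), -5, Add(-107, -105)), 20), Rational(1, 2))) = Mul(9, Pow(Add(Mul(Rational(1, 21), -5, -212), 20), Rational(1, 2))) = Mul(9, Pow(Add(Rational(1060, 21), 20), Rational(1, 2))) = Mul(9, Pow(Rational(1480, 21), Rational(1, 2))) = Mul(9, Mul(Rational(2, 21), Pow(7770, Rational(1, 2)))) = Mul(Rational(6, 7), Pow(7770, Rational(1, 2))))
Mul(-13, Function('n')(61, 48)) = Mul(-13, Mul(Rational(6, 7), Pow(7770, Rational(1, 2)))) = Mul(Rational(-78, 7), Pow(7770, Rational(1, 2)))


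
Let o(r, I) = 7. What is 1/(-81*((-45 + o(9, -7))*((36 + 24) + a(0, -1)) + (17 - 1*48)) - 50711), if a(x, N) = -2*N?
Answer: 1/142636 ≈ 7.0109e-6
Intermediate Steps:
1/(-81*((-45 + o(9, -7))*((36 + 24) + a(0, -1)) + (17 - 1*48)) - 50711) = 1/(-81*((-45 + 7)*((36 + 24) - 2*(-1)) + (17 - 1*48)) - 50711) = 1/(-81*(-38*(60 + 2) + (17 - 48)) - 50711) = 1/(-81*(-38*62 - 31) - 50711) = 1/(-81*(-2356 - 31) - 50711) = 1/(-81*(-2387) - 50711) = 1/(193347 - 50711) = 1/142636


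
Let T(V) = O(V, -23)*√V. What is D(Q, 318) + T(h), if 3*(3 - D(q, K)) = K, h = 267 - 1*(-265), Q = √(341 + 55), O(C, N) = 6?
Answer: -103 + 12*√133 ≈ 35.391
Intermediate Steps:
Q = 6*√11 (Q = √396 = 6*√11 ≈ 19.900)
h = 532 (h = 267 + 265 = 532)
T(V) = 6*√V
D(q, K) = 3 - K/3
D(Q, 318) + T(h) = (3 - ⅓*318) + 6*√532 = (3 - 106) + 6*(2*√133) = -103 + 12*√133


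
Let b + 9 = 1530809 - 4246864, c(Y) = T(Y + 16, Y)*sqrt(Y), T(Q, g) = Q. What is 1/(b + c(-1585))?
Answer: I/(-2716064*I + 1569*sqrt(1585)) ≈ -3.6799e-7 + 8.4631e-9*I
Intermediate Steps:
c(Y) = sqrt(Y)*(16 + Y) (c(Y) = (Y + 16)*sqrt(Y) = (16 + Y)*sqrt(Y) = sqrt(Y)*(16 + Y))
b = -2716064 (b = -9 + (1530809 - 4246864) = -9 - 2716055 = -2716064)
1/(b + c(-1585)) = 1/(-2716064 + sqrt(-1585)*(16 - 1585)) = 1/(-2716064 + (I*sqrt(1585))*(-1569)) = 1/(-2716064 - 1569*I*sqrt(1585))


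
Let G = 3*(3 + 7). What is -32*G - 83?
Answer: -1043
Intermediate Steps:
G = 30 (G = 3*10 = 30)
-32*G - 83 = -32*30 - 83 = -960 - 83 = -1043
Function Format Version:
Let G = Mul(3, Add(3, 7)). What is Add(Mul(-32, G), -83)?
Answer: -1043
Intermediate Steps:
G = 30 (G = Mul(3, 10) = 30)
Add(Mul(-32, G), -83) = Add(Mul(-32, 30), -83) = Add(-960, -83) = -1043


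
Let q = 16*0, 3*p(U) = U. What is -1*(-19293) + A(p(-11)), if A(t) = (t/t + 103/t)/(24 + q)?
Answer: 2546527/132 ≈ 19292.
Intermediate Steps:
p(U) = U/3
q = 0
A(t) = 1/24 + 103/(24*t) (A(t) = (t/t + 103/t)/(24 + 0) = (1 + 103/t)/24 = (1 + 103/t)*(1/24) = 1/24 + 103/(24*t))
-1*(-19293) + A(p(-11)) = -1*(-19293) + (103 + (⅓)*(-11))/(24*(((⅓)*(-11)))) = 19293 + (103 - 11/3)/(24*(-11/3)) = 19293 + (1/24)*(-3/11)*(298/3) = 19293 - 149/132 = 2546527/132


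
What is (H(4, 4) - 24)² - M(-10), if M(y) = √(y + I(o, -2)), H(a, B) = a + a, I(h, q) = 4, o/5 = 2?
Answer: 256 - I*√6 ≈ 256.0 - 2.4495*I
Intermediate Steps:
o = 10 (o = 5*2 = 10)
H(a, B) = 2*a
M(y) = √(4 + y) (M(y) = √(y + 4) = √(4 + y))
(H(4, 4) - 24)² - M(-10) = (2*4 - 24)² - √(4 - 10) = (8 - 24)² - √(-6) = (-16)² - I*√6 = 256 - I*√6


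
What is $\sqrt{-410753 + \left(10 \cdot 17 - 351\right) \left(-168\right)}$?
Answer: $i \sqrt{380345} \approx 616.72 i$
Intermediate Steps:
$\sqrt{-410753 + \left(10 \cdot 17 - 351\right) \left(-168\right)} = \sqrt{-410753 + \left(170 - 351\right) \left(-168\right)} = \sqrt{-410753 - -30408} = \sqrt{-410753 + 30408} = \sqrt{-380345} = i \sqrt{380345}$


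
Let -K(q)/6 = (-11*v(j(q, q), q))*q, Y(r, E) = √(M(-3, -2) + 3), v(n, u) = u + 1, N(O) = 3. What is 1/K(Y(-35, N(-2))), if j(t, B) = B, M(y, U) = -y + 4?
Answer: 1/594 - √10/5940 ≈ 0.0011511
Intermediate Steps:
M(y, U) = 4 - y
v(n, u) = 1 + u
Y(r, E) = √10 (Y(r, E) = √((4 - 1*(-3)) + 3) = √((4 + 3) + 3) = √(7 + 3) = √10)
K(q) = -6*q*(-11 - 11*q) (K(q) = -6*(-11*(1 + q))*q = -6*(-11 - 11*q)*q = -6*q*(-11 - 11*q))
1/K(Y(-35, N(-2))) = 1/(66*√10*(1 + √10)) = √10/(660*(1 + √10))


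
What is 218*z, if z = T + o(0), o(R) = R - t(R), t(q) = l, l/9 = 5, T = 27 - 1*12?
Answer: -6540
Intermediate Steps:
T = 15 (T = 27 - 12 = 15)
l = 45 (l = 9*5 = 45)
t(q) = 45
o(R) = -45 + R (o(R) = R - 1*45 = R - 45 = -45 + R)
z = -30 (z = 15 + (-45 + 0) = 15 - 45 = -30)
218*z = 218*(-30) = -6540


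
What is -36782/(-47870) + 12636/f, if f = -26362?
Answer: 91190441/315487235 ≈ 0.28905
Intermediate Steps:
-36782/(-47870) + 12636/f = -36782/(-47870) + 12636/(-26362) = -36782*(-1/47870) + 12636*(-1/26362) = 18391/23935 - 6318/13181 = 91190441/315487235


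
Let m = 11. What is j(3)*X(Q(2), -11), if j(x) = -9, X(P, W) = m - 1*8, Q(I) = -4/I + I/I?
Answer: -27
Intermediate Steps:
Q(I) = 1 - 4/I (Q(I) = -4/I + 1 = 1 - 4/I)
X(P, W) = 3 (X(P, W) = 11 - 1*8 = 11 - 8 = 3)
j(3)*X(Q(2), -11) = -9*3 = -27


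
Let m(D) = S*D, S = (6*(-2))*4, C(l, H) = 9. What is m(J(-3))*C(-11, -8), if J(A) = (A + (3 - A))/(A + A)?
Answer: 216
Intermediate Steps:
J(A) = 3/(2*A) (J(A) = 3/((2*A)) = 3*(1/(2*A)) = 3/(2*A))
S = -48 (S = -12*4 = -48)
m(D) = -48*D
m(J(-3))*C(-11, -8) = -72/(-3)*9 = -72*(-1)/3*9 = -48*(-1/2)*9 = 24*9 = 216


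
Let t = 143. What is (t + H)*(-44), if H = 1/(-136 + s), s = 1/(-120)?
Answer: -102686452/16321 ≈ -6291.7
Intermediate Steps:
s = -1/120 ≈ -0.0083333
H = -120/16321 (H = 1/(-136 - 1/120) = 1/(-16321/120) = -120/16321 ≈ -0.0073525)
(t + H)*(-44) = (143 - 120/16321)*(-44) = (2333783/16321)*(-44) = -102686452/16321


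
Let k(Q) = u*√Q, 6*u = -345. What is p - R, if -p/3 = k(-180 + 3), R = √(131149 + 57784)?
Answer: -√188933 + 345*I*√177/2 ≈ -434.66 + 2295.0*I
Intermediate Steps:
u = -115/2 (u = (⅙)*(-345) = -115/2 ≈ -57.500)
k(Q) = -115*√Q/2
R = √188933 ≈ 434.66
p = 345*I*√177/2 (p = -(-345)*√(-180 + 3)/2 = -(-345)*√(-177)/2 = -(-345)*I*√177/2 = 345*I*√177/2 ≈ 2295.0*I)
p - R = 345*I*√177/2 - √188933 = -√188933 + 345*I*√177/2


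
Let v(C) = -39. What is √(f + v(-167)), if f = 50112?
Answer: √50073 ≈ 223.77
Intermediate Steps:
√(f + v(-167)) = √(50112 - 39) = √50073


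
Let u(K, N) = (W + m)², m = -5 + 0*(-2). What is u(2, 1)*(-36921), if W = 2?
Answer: -332289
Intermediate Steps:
m = -5 (m = -5 + 0 = -5)
u(K, N) = 9 (u(K, N) = (2 - 5)² = (-3)² = 9)
u(2, 1)*(-36921) = 9*(-36921) = -332289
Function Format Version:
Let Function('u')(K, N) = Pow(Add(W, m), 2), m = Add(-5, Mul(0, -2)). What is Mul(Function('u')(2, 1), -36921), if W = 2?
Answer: -332289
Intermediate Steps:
m = -5 (m = Add(-5, 0) = -5)
Function('u')(K, N) = 9 (Function('u')(K, N) = Pow(Add(2, -5), 2) = Pow(-3, 2) = 9)
Mul(Function('u')(2, 1), -36921) = Mul(9, -36921) = -332289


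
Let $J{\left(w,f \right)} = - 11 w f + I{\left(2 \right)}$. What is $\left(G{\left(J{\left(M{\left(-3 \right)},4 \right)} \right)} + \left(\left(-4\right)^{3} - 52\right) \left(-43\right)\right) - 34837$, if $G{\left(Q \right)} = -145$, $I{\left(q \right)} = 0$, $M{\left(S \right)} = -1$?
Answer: $-29994$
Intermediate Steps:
$J{\left(w,f \right)} = - 11 f w$ ($J{\left(w,f \right)} = - 11 w f + 0 = - 11 f w + 0 = - 11 f w$)
$\left(G{\left(J{\left(M{\left(-3 \right)},4 \right)} \right)} + \left(\left(-4\right)^{3} - 52\right) \left(-43\right)\right) - 34837 = \left(-145 + \left(\left(-4\right)^{3} - 52\right) \left(-43\right)\right) - 34837 = \left(-145 + \left(-64 - 52\right) \left(-43\right)\right) - 34837 = \left(-145 - -4988\right) - 34837 = \left(-145 + 4988\right) - 34837 = 4843 - 34837 = -29994$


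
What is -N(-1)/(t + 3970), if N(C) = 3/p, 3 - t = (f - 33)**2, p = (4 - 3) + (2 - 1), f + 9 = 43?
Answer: -1/2648 ≈ -0.00037764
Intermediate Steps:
f = 34 (f = -9 + 43 = 34)
p = 2 (p = 1 + 1 = 2)
t = 2 (t = 3 - (34 - 33)**2 = 3 - 1*1**2 = 3 - 1*1 = 3 - 1 = 2)
N(C) = 3/2
-N(-1)/(t + 3970) = -3/((2 + 3970)*2) = -3/(3972*2) = -1*1/2648 = -1/2648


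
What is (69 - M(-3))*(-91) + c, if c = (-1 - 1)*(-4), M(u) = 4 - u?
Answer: -5634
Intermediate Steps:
c = 8 (c = -2*(-4) = 8)
(69 - M(-3))*(-91) + c = (69 - (4 - 1*(-3)))*(-91) + 8 = (69 - (4 + 3))*(-91) + 8 = (69 - 1*7)*(-91) + 8 = (69 - 7)*(-91) + 8 = 62*(-91) + 8 = -5642 + 8 = -5634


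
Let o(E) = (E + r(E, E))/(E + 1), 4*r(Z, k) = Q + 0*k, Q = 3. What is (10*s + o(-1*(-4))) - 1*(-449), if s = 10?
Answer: 10999/20 ≈ 549.95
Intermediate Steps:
r(Z, k) = ¾ (r(Z, k) = (3 + 0*k)/4 = (3 + 0)/4 = (¼)*3 = ¾)
o(E) = (¾ + E)/(1 + E) (o(E) = (E + ¾)/(E + 1) = (¾ + E)/(1 + E))
(10*s + o(-1*(-4))) - 1*(-449) = (10*10 + (¾ - 1*(-4))/(1 - 1*(-4))) - 1*(-449) = (100 + (¾ + 4)/(1 + 4)) + 449 = (100 + (19/4)/5) + 449 = (100 + (⅕)*(19/4)) + 449 = (100 + 19/20) + 449 = 2019/20 + 449 = 10999/20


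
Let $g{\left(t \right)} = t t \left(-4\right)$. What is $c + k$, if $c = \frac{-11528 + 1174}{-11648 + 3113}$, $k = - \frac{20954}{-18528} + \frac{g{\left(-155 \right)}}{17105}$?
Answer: $- \frac{295213735243}{90164149680} \approx -3.2742$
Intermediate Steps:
$g{\left(t \right)} = - 4 t^{2}$ ($g{\left(t \right)} = t^{2} \left(-4\right) = - 4 t^{2}$)
$k = - \frac{142212263}{31692144}$ ($k = - \frac{20954}{-18528} + \frac{\left(-4\right) \left(-155\right)^{2}}{17105} = \left(-20954\right) \left(- \frac{1}{18528}\right) + \left(-4\right) 24025 \cdot \frac{1}{17105} = \frac{10477}{9264} - \frac{19220}{3421} = - \frac{142212263}{31692144} \approx -4.4873$)
$c = \frac{10354}{8535}$ ($c = - \frac{10354}{-8535} = \left(-10354\right) \left(- \frac{1}{8535}\right) = \frac{10354}{8535} \approx 1.2131$)
$c + k = \frac{10354}{8535} - \frac{142212263}{31692144} = - \frac{295213735243}{90164149680}$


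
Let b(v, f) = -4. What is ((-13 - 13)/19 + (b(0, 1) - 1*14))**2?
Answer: 135424/361 ≈ 375.14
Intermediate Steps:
((-13 - 13)/19 + (b(0, 1) - 1*14))**2 = ((-13 - 13)/19 + (-4 - 1*14))**2 = (-26*1/19 + (-4 - 14))**2 = (-26/19 - 18)**2 = (-368/19)**2 = 135424/361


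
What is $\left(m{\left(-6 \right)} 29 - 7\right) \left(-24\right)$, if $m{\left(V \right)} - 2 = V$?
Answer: $2952$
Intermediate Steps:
$m{\left(V \right)} = 2 + V$
$\left(m{\left(-6 \right)} 29 - 7\right) \left(-24\right) = \left(\left(2 - 6\right) 29 - 7\right) \left(-24\right) = \left(\left(-4\right) 29 - 7\right) \left(-24\right) = \left(-116 - 7\right) \left(-24\right) = \left(-123\right) \left(-24\right) = 2952$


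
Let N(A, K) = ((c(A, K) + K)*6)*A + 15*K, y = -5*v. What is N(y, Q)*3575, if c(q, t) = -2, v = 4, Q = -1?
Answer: 1233375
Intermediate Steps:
y = -20 (y = -5*4 = -20)
N(A, K) = 15*K + A*(-12 + 6*K) (N(A, K) = ((-2 + K)*6)*A + 15*K = (-12 + 6*K)*A + 15*K = A*(-12 + 6*K) + 15*K = 15*K + A*(-12 + 6*K))
N(y, Q)*3575 = (-12*(-20) + 15*(-1) + 6*(-20)*(-1))*3575 = (240 - 15 + 120)*3575 = 345*3575 = 1233375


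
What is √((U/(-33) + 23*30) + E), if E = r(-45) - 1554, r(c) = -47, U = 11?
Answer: I*√8202/3 ≈ 30.188*I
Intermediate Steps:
E = -1601 (E = -47 - 1554 = -1601)
√((U/(-33) + 23*30) + E) = √((11/(-33) + 23*30) - 1601) = √((11*(-1/33) + 690) - 1601) = √((-⅓ + 690) - 1601) = √(2069/3 - 1601) = √(-2734/3) = I*√8202/3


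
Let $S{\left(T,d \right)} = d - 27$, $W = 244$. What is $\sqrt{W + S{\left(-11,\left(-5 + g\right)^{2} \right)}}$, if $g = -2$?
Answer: $\sqrt{266} \approx 16.31$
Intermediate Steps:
$S{\left(T,d \right)} = -27 + d$
$\sqrt{W + S{\left(-11,\left(-5 + g\right)^{2} \right)}} = \sqrt{244 - \left(27 - \left(-5 - 2\right)^{2}\right)} = \sqrt{244 - \left(27 - \left(-7\right)^{2}\right)} = \sqrt{244 + \left(-27 + 49\right)} = \sqrt{244 + 22} = \sqrt{266}$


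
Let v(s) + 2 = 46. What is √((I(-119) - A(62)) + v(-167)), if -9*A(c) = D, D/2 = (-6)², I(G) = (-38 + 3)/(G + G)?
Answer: 3*√6698/34 ≈ 7.2213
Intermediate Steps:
I(G) = -35/(2*G) (I(G) = -35*1/(2*G) = -35/(2*G))
D = 72 (D = 2*(-6)² = 2*36 = 72)
v(s) = 44 (v(s) = -2 + 46 = 44)
A(c) = -8 (A(c) = -⅑*72 = -8)
√((I(-119) - A(62)) + v(-167)) = √((-35/2/(-119) - 1*(-8)) + 44) = √((-35/2*(-1/119) + 8) + 44) = √((5/34 + 8) + 44) = √(277/34 + 44) = √(1773/34) = 3*√6698/34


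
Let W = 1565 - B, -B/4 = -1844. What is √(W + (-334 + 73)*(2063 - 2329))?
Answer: √63615 ≈ 252.22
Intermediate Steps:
B = 7376 (B = -4*(-1844) = 7376)
W = -5811 (W = 1565 - 1*7376 = 1565 - 7376 = -5811)
√(W + (-334 + 73)*(2063 - 2329)) = √(-5811 + (-334 + 73)*(2063 - 2329)) = √(-5811 - 261*(-266)) = √(-5811 + 69426) = √63615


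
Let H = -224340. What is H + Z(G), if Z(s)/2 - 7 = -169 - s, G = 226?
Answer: -225116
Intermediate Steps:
Z(s) = -324 - 2*s (Z(s) = 14 + 2*(-169 - s) = 14 + (-338 - 2*s) = -324 - 2*s)
H + Z(G) = -224340 + (-324 - 2*226) = -224340 + (-324 - 452) = -224340 - 776 = -225116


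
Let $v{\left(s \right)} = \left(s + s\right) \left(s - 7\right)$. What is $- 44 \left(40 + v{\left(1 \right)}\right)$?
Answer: $-1232$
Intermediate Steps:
$v{\left(s \right)} = 2 s \left(-7 + s\right)$
$- 44 \left(40 + v{\left(1 \right)}\right) = - 44 \left(40 + 2 \cdot 1 \left(-7 + 1\right)\right) = - 44 \left(40 + 2 \cdot 1 \left(-6\right)\right) = - 44 \left(40 - 12\right) = \left(-44\right) 28 = -1232$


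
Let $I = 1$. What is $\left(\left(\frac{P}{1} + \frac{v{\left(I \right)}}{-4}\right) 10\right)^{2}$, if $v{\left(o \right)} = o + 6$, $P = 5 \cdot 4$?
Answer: $\frac{133225}{4} \approx 33306.0$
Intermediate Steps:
$P = 20$
$v{\left(o \right)} = 6 + o$
$\left(\left(\frac{P}{1} + \frac{v{\left(I \right)}}{-4}\right) 10\right)^{2} = \left(\left(\frac{20}{1} + \frac{6 + 1}{-4}\right) 10\right)^{2} = \left(\left(20 \cdot 1 + 7 \left(- \frac{1}{4}\right)\right) 10\right)^{2} = \left(\left(20 - \frac{7}{4}\right) 10\right)^{2} = \left(\frac{73}{4} \cdot 10\right)^{2} = \left(\frac{365}{2}\right)^{2} = \frac{133225}{4}$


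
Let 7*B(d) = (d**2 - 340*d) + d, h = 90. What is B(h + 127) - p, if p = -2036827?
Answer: 2033045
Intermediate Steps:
B(d) = -339*d/7 + d**2/7 (B(d) = ((d**2 - 340*d) + d)/7 = (d**2 - 339*d)/7 = -339*d/7 + d**2/7)
B(h + 127) - p = (90 + 127)*(-339 + (90 + 127))/7 - 1*(-2036827) = (1/7)*217*(-339 + 217) + 2036827 = (1/7)*217*(-122) + 2036827 = -3782 + 2036827 = 2033045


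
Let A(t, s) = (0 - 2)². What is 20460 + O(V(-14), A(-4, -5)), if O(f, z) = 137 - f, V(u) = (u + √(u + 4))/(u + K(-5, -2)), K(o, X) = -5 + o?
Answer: 247157/12 + I*√10/24 ≈ 20596.0 + 0.13176*I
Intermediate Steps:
A(t, s) = 4 (A(t, s) = (-2)² = 4)
V(u) = (u + √(4 + u))/(-10 + u) (V(u) = (u + √(u + 4))/(u + (-5 - 5)) = (u + √(4 + u))/(u - 10) = (u + √(4 + u))/(-10 + u))
20460 + O(V(-14), A(-4, -5)) = 20460 + (137 - (-14 + √(4 - 14))/(-10 - 14)) = 20460 + (137 - (-14 + √(-10))/(-24)) = 20460 + (137 - (-1)*(-14 + I*√10)/24) = 20460 + (137 - (7/12 - I*√10/24)) = 20460 + (137 + (-7/12 + I*√10/24)) = 20460 + (1637/12 + I*√10/24) = 247157/12 + I*√10/24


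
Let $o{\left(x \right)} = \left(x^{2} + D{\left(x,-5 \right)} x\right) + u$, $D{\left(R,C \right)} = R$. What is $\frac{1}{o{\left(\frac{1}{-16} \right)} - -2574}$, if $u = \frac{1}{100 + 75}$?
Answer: $\frac{22400}{57657903} \approx 0.0003885$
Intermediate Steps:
$u = \frac{1}{175} \approx 0.0057143$
$o{\left(x \right)} = \frac{1}{175} + 2 x^{2}$ ($o{\left(x \right)} = \left(x^{2} + x x\right) + \frac{1}{175} = \left(x^{2} + x^{2}\right) + \frac{1}{175} = 2 x^{2} + \frac{1}{175} = \frac{1}{175} + 2 x^{2}$)
$\frac{1}{o{\left(\frac{1}{-16} \right)} - -2574} = \frac{1}{\left(\frac{1}{175} + 2 \left(\frac{1}{-16}\right)^{2}\right) - -2574} = \frac{1}{\left(\frac{1}{175} + 2 \left(- \frac{1}{16}\right)^{2}\right) + \left(-1885 + 4459\right)} = \frac{1}{\left(\frac{1}{175} + 2 \cdot \frac{1}{256}\right) + 2574} = \frac{1}{\left(\frac{1}{175} + \frac{1}{128}\right) + 2574} = \frac{1}{\frac{303}{22400} + 2574} = \frac{1}{\frac{57657903}{22400}} = \frac{22400}{57657903}$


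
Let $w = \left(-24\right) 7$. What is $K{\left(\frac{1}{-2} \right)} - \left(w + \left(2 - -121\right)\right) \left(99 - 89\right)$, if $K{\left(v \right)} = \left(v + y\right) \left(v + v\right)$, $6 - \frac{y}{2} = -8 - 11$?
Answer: $\frac{801}{2} \approx 400.5$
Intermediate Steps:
$w = -168$
$y = 50$ ($y = 12 - 2 \left(-8 - 11\right) = 12 - -38 = 12 + 38 = 50$)
$K{\left(v \right)} = 2 v \left(50 + v\right)$ ($K{\left(v \right)} = \left(v + 50\right) \left(v + v\right) = \left(50 + v\right) 2 v = 2 v \left(50 + v\right)$)
$K{\left(\frac{1}{-2} \right)} - \left(w + \left(2 - -121\right)\right) \left(99 - 89\right) = \frac{2 \left(50 + \frac{1}{-2}\right)}{-2} - \left(-168 + \left(2 - -121\right)\right) \left(99 - 89\right) = 2 \left(- \frac{1}{2}\right) \left(50 - \frac{1}{2}\right) - \left(-168 + \left(2 + 121\right)\right) 10 = 2 \left(- \frac{1}{2}\right) \frac{99}{2} - \left(-168 + 123\right) 10 = - \frac{99}{2} - \left(-45\right) 10 = - \frac{99}{2} - -450 = - \frac{99}{2} + 450 = \frac{801}{2}$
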